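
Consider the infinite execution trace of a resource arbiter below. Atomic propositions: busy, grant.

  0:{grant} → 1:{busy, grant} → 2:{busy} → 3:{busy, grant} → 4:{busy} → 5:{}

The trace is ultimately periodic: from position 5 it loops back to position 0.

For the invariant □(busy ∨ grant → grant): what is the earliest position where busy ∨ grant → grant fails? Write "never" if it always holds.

2

Check busy ∨ grant → grant at each position in order: 0 ✓, 1 ✓.
At position 2 the labels are {busy}, so busy ∨ grant → grant is false there. This is the first violation.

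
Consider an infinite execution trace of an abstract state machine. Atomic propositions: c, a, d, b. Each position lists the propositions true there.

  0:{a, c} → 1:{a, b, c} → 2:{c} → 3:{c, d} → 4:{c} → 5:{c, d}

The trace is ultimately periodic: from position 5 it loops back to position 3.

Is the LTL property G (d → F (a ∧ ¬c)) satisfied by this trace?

No

d → F (a ∧ ¬c) must hold at every position from 0 onward. It fails at position 3, so G (d → F (a ∧ ¬c)) is false.
Positions where d holds: 3, 5.
Check F (a ∧ ¬c) at each: 3→fails, 5→fails.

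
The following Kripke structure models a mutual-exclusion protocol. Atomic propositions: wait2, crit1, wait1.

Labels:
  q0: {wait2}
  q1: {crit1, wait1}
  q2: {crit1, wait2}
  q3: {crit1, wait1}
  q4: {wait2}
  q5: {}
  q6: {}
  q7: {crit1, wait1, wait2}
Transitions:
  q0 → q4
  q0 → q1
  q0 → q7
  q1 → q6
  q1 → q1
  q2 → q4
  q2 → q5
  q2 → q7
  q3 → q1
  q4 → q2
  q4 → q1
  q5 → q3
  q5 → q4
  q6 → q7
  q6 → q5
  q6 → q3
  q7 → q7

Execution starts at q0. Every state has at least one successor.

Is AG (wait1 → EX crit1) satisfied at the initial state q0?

Satisfied

States satisfying wait1 → EX crit1: {q0, q1, q2, q3, q4, q5, q6, q7}.
States satisfying AG (wait1 → EX crit1): {q0, q1, q2, q3, q4, q5, q6, q7}.
Every state reachable from q0 satisfies wait1 → EX crit1.
q0 ∈ Sat(AG (wait1 → EX crit1)).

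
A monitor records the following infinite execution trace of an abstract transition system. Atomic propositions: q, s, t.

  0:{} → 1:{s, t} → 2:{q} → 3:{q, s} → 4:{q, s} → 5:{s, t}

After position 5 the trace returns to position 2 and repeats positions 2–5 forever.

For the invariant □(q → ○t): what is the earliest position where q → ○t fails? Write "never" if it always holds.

2

Check q → ○t at each position in order: 0 ✓, 1 ✓.
At position 2 the labels are {q} and the next position 3 has {q, s}, so q → ○t is false there. This is the first violation.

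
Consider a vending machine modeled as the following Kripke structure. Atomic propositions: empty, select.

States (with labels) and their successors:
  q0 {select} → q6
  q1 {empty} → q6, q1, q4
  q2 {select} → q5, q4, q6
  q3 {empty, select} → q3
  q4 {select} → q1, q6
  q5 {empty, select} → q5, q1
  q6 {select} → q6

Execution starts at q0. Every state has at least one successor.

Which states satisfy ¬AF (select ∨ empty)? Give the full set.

States satisfying select ∨ empty: {q0, q1, q2, q3, q4, q5, q6}.
States satisfying AF (select ∨ empty): {q0, q1, q2, q3, q4, q5, q6}.
States satisfying ¬AF (select ∨ empty): ∅.

none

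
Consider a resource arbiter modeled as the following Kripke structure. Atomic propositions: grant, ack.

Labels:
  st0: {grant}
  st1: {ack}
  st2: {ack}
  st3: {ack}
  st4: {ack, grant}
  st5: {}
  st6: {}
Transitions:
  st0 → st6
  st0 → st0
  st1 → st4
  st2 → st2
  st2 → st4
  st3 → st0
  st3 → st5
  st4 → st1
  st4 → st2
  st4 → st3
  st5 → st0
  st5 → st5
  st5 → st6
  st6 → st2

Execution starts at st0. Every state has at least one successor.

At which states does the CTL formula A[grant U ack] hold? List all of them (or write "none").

States satisfying grant: {st0, st4}.
States satisfying ack: {st1, st2, st3, st4}.
States satisfying A[grant U ack]: {st1, st2, st3, st4}.

{st1, st2, st3, st4}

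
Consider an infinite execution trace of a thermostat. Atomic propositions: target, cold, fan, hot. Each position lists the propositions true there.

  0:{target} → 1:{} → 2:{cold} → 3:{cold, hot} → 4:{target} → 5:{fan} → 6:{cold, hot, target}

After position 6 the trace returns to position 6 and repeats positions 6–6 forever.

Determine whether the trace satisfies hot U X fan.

Does not hold

Walking from position 0: at position 0, X fan has not yet held and hot fails, so hot U X fan is false.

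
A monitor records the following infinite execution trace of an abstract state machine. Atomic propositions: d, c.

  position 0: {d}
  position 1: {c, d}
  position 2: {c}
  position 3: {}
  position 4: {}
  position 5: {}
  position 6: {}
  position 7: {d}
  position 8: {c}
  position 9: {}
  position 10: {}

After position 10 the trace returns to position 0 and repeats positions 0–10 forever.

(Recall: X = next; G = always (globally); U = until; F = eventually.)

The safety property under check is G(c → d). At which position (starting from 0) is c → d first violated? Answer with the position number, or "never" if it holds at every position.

2

Check c → d at each position in order: 0 ✓, 1 ✓.
At position 2 the labels are {c}, so c → d is false there. This is the first violation.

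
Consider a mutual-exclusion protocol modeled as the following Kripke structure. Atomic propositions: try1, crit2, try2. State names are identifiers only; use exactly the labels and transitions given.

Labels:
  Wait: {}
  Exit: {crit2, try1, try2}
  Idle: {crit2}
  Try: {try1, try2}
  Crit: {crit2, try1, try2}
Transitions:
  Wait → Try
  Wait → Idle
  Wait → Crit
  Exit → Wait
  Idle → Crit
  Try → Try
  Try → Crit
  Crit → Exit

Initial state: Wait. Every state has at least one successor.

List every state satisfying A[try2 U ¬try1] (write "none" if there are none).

States satisfying try2: {Exit, Try, Crit}.
States satisfying ¬try1: {Wait, Idle}.
States satisfying A[try2 U ¬try1]: {Wait, Exit, Idle, Crit}.

{Wait, Exit, Idle, Crit}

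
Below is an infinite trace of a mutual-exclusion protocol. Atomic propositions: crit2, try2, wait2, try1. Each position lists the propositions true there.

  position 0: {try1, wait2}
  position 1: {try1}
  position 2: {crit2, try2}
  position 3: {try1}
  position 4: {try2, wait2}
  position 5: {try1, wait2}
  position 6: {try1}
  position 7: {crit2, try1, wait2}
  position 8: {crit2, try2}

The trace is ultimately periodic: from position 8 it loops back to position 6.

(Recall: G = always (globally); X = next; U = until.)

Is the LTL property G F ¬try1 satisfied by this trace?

Yes

F ¬try1 holds at every position 0..8, and those are all positions ever visited, so G F ¬try1 holds.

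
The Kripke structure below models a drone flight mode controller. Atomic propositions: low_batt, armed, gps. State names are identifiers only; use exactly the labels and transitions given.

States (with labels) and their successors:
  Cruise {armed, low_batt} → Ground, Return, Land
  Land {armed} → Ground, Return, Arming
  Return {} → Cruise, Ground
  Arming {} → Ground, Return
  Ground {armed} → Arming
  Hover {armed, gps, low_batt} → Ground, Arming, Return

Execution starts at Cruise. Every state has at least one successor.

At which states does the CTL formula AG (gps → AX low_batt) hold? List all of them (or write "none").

States satisfying gps → AX low_batt: {Cruise, Land, Return, Arming, Ground}.
States satisfying AG (gps → AX low_batt): {Cruise, Land, Return, Arming, Ground}.

{Cruise, Land, Return, Arming, Ground}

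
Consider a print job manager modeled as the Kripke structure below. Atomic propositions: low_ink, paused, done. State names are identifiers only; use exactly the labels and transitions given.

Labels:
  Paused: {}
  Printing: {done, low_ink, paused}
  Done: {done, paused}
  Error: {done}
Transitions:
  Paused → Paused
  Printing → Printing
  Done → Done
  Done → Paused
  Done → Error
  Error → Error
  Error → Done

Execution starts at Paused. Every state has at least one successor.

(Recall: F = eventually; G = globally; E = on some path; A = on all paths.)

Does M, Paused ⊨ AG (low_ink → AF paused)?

Holds

States satisfying low_ink → AF paused: {Paused, Printing, Done, Error}.
States satisfying AG (low_ink → AF paused): {Paused, Printing, Done, Error}.
Every state reachable from Paused satisfies low_ink → AF paused.
Paused ∈ Sat(AG (low_ink → AF paused)).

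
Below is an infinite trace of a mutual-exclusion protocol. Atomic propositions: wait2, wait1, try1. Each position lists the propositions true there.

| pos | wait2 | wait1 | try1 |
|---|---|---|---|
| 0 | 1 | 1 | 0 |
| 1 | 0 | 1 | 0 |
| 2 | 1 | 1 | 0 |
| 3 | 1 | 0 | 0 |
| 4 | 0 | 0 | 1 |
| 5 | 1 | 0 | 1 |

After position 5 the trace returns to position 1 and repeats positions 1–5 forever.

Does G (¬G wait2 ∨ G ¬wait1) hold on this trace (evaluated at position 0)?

¬G wait2 ∨ G ¬wait1 holds at every position 0..5, and those are all positions ever visited, so G (¬G wait2 ∨ G ¬wait1) holds.

Yes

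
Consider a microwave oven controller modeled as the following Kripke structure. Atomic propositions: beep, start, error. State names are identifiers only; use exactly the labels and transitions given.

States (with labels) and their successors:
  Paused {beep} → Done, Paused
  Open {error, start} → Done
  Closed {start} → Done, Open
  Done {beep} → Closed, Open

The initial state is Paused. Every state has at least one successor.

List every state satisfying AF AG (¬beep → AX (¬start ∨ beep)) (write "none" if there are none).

States satisfying AG (¬beep → AX (¬start ∨ beep)): ∅.
States satisfying AF AG (¬beep → AX (¬start ∨ beep)): ∅.

none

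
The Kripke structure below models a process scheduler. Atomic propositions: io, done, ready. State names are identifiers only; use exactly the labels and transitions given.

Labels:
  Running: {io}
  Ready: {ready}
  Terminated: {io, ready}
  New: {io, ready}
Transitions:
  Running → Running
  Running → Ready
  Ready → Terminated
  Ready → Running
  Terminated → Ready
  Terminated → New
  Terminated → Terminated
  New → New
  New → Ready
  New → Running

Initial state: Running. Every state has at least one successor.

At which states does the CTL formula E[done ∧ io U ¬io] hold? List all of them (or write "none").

States satisfying done ∧ io: ∅.
States satisfying ¬io: {Ready}.
States satisfying E[done ∧ io U ¬io]: {Ready}.

{Ready}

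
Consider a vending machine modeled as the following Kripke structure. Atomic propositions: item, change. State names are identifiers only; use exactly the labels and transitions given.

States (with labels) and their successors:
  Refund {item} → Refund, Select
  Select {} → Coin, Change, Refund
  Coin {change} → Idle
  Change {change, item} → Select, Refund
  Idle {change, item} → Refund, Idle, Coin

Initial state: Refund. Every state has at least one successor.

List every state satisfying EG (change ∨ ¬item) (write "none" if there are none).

{Select, Coin, Change, Idle}

States satisfying change ∨ ¬item: {Select, Coin, Change, Idle}.
States satisfying EG (change ∨ ¬item): {Select, Coin, Change, Idle}.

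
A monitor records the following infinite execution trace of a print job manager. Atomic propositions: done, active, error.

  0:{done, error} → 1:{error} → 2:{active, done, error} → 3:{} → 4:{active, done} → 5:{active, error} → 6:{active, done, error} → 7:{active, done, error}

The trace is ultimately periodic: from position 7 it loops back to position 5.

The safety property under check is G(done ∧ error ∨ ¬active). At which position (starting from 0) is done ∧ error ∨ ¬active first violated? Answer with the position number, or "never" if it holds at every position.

Check done ∧ error ∨ ¬active at each position in order: 0 ✓, 1 ✓, 2 ✓, 3 ✓.
At position 4 the labels are {active, done}, so done ∧ error ∨ ¬active is false there. This is the first violation.

4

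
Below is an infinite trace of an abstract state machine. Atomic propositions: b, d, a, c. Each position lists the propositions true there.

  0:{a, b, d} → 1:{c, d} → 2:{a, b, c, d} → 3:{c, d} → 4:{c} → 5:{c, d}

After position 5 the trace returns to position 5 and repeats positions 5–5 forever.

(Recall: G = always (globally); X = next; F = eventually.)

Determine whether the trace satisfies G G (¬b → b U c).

Satisfied

G (¬b → b U c) holds at every position 0..5, and those are all positions ever visited, so G G (¬b → b U c) holds.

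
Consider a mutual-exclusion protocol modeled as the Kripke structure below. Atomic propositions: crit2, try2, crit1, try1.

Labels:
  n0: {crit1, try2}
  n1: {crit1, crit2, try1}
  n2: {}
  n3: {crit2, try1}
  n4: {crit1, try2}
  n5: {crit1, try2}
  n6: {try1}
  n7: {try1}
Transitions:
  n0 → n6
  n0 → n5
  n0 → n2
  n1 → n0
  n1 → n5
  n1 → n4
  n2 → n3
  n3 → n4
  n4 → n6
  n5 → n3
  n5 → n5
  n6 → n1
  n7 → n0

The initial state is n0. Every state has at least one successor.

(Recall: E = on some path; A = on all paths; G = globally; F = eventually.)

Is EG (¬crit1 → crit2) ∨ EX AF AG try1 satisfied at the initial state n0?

States satisfying ¬crit1 → crit2: {n0, n1, n3, n4, n5}.
States satisfying EG (¬crit1 → crit2): {n0, n1, n5}.
States satisfying AF AG try1: ∅.
States satisfying EX AF AG try1: ∅.
States satisfying EG (¬crit1 → crit2) ∨ EX AF AG try1: {n0, n1, n5}.
n0 ∈ Sat(EG (¬crit1 → crit2) ∨ EX AF AG try1).

Yes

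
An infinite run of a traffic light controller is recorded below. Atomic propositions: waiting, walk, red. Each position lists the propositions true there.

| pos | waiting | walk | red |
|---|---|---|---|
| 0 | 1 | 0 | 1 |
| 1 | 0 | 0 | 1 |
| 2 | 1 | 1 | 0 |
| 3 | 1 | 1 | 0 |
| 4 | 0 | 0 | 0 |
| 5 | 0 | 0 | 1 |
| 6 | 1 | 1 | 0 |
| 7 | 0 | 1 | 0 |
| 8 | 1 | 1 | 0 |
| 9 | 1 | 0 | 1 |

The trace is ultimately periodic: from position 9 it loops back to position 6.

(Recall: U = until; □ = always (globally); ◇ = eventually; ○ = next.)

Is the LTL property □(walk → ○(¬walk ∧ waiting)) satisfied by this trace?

walk → ○(¬walk ∧ waiting) must hold at every position from 0 onward. It fails at position 2, so □(walk → ○(¬walk ∧ waiting)) is false.
Positions where walk holds: 2, 3, 6, 7, 8.
Check ○(¬walk ∧ waiting) at each: 2→fails, 3→fails, 6→fails, 7→fails, 8→ok.

Does not hold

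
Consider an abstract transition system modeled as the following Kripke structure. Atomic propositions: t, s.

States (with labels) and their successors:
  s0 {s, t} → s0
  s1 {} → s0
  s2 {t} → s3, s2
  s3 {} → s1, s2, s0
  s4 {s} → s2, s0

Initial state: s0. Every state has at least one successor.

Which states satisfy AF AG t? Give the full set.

States satisfying AG t: {s0}.
States satisfying AF AG t: {s0, s1}.

{s0, s1}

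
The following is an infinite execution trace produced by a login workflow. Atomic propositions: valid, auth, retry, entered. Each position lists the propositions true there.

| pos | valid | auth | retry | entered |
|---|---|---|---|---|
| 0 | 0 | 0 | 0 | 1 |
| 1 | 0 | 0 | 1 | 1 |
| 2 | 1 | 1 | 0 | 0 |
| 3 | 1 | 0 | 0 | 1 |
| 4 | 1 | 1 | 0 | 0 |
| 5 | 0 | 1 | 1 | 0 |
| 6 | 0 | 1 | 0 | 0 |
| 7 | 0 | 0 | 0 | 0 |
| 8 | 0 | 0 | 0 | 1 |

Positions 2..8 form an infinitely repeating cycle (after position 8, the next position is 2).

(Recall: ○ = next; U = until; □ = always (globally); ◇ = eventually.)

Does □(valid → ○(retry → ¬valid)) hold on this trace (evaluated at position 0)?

valid → ○(retry → ¬valid) holds at every position 0..8, and those are all positions ever visited, so □(valid → ○(retry → ¬valid)) holds.
Positions where valid holds: 2, 3, 4.
Check ○(retry → ¬valid) at each: 2→ok, 3→ok, 4→ok.

Yes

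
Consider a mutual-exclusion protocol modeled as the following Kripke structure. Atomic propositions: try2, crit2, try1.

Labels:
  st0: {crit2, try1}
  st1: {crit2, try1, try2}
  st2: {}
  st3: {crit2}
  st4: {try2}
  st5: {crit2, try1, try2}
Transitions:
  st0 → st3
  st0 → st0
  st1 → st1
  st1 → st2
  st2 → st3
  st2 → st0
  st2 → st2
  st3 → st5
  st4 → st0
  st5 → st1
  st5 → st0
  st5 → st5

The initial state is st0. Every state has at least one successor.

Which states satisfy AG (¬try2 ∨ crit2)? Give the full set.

States satisfying ¬try2 ∨ crit2: {st0, st1, st2, st3, st5}.
States satisfying AG (¬try2 ∨ crit2): {st0, st1, st2, st3, st5}.

{st0, st1, st2, st3, st5}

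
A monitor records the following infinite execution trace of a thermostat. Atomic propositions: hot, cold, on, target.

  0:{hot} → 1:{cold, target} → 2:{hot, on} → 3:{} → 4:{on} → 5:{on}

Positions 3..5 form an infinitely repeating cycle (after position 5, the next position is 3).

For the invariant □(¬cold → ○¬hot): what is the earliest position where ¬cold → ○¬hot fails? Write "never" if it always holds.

¬cold → ○¬hot holds at every position 0..5, and those are all the positions the trace ever visits, so the invariant □(¬cold → ○¬hot) is never violated.

never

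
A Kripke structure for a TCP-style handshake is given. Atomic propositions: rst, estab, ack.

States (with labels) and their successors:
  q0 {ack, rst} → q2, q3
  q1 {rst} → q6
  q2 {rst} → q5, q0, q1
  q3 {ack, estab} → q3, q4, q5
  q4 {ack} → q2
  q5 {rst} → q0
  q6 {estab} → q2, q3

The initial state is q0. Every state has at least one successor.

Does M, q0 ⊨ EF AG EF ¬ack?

States satisfying AG EF ¬ack: {q0, q1, q2, q3, q4, q5, q6}.
States satisfying EF AG EF ¬ack: {q0, q1, q2, q3, q4, q5, q6}.
Some path from q0 reaches a state where AG EF ¬ack holds.
q0 ∈ Sat(EF AG EF ¬ack).

Yes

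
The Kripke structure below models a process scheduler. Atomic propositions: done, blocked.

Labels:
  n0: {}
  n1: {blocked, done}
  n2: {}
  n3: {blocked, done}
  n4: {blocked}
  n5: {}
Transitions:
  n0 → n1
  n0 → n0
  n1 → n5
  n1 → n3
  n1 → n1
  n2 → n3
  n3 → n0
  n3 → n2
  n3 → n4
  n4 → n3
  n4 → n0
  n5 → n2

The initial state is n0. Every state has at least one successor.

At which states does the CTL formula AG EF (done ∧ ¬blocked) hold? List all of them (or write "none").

States satisfying EF (done ∧ ¬blocked): ∅.
States satisfying AG EF (done ∧ ¬blocked): ∅.

none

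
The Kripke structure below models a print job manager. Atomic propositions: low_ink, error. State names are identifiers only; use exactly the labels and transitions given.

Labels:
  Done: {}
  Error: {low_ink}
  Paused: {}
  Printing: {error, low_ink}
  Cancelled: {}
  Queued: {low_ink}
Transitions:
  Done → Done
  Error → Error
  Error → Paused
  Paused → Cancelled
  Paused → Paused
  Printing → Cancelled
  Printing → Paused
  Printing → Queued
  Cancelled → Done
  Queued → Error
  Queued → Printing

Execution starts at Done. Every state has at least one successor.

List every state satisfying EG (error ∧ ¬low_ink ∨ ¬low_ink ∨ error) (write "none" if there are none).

States satisfying error ∧ ¬low_ink ∨ ¬low_ink ∨ error: {Done, Paused, Printing, Cancelled}.
States satisfying EG (error ∧ ¬low_ink ∨ ¬low_ink ∨ error): {Done, Paused, Printing, Cancelled}.

{Done, Paused, Printing, Cancelled}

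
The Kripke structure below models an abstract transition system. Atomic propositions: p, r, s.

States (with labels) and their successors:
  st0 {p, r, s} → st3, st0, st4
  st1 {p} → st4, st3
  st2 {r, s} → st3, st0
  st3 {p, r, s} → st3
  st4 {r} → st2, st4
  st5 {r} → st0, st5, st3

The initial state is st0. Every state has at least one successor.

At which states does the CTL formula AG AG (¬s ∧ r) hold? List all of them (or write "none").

States satisfying AG (¬s ∧ r): ∅.
States satisfying AG AG (¬s ∧ r): ∅.

none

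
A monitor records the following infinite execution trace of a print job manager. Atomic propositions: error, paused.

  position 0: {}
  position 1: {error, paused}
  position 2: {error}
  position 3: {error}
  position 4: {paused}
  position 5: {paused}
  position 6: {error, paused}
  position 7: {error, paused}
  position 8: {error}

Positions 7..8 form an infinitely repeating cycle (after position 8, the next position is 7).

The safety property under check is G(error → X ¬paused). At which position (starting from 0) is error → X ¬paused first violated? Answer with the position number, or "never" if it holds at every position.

Check error → X ¬paused at each position in order: 0 ✓, 1 ✓, 2 ✓.
At position 3 the labels are {error} and the next position 4 has {paused}, so error → X ¬paused is false there. This is the first violation.

3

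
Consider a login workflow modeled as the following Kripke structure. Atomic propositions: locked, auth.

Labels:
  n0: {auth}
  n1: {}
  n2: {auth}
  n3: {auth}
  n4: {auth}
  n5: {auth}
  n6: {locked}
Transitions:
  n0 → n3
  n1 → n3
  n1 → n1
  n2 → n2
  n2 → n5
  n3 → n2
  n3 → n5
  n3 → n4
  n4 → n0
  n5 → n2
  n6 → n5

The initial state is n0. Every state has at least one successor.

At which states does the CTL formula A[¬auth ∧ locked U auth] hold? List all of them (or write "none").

States satisfying ¬auth ∧ locked: {n6}.
States satisfying auth: {n0, n2, n3, n4, n5}.
States satisfying A[¬auth ∧ locked U auth]: {n0, n2, n3, n4, n5, n6}.

{n0, n2, n3, n4, n5, n6}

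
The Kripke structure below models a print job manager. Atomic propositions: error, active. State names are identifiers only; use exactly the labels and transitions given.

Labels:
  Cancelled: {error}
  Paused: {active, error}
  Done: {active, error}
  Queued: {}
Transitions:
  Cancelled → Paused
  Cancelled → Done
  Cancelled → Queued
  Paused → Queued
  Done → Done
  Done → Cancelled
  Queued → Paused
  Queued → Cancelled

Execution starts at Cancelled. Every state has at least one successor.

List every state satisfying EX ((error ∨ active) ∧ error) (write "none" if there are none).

{Cancelled, Done, Queued}

States satisfying (error ∨ active) ∧ error: {Cancelled, Paused, Done}.
States satisfying EX ((error ∨ active) ∧ error): {Cancelled, Done, Queued}.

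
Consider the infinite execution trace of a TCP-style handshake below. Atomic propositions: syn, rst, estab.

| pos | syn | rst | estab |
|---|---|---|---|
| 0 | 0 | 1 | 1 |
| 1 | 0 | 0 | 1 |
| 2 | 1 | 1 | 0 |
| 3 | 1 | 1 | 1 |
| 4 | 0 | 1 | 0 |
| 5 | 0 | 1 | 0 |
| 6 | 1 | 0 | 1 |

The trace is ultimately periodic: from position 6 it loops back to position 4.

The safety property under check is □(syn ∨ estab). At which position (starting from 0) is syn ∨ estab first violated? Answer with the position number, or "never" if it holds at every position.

Check syn ∨ estab at each position in order: 0 ✓, 1 ✓, 2 ✓, 3 ✓.
At position 4 the labels are {rst}, so syn ∨ estab is false there. This is the first violation.

4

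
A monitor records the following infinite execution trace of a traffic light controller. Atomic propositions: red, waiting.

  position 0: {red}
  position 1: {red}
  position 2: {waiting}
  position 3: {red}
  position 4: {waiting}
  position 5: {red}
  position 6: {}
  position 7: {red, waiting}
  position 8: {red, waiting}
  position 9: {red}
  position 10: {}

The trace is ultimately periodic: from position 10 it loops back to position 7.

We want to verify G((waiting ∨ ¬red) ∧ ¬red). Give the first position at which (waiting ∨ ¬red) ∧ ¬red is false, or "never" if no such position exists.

0

At position 0 the labels are {red}, so (waiting ∨ ¬red) ∧ ¬red is false there. This is the first violation.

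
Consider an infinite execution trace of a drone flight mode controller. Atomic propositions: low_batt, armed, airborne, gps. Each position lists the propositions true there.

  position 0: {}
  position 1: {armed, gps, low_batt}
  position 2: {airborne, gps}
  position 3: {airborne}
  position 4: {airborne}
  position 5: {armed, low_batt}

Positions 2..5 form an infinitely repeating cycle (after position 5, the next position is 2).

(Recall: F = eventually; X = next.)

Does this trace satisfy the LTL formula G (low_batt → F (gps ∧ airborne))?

Yes

low_batt → F (gps ∧ airborne) holds at every position 0..5, and those are all positions ever visited, so G (low_batt → F (gps ∧ airborne)) holds.
Positions where low_batt holds: 1, 5.
Check F (gps ∧ airborne) at each: 1→ok, 5→ok.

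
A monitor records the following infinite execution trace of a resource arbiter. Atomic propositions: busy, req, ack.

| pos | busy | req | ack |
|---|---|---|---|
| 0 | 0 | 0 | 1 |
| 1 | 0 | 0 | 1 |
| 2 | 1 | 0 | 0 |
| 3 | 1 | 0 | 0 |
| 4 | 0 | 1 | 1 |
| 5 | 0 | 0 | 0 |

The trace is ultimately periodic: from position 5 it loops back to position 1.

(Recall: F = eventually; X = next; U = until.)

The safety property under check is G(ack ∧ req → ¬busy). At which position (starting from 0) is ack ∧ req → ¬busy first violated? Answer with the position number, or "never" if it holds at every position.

never

ack ∧ req → ¬busy holds at every position 0..5, and those are all the positions the trace ever visits, so the invariant G(ack ∧ req → ¬busy) is never violated.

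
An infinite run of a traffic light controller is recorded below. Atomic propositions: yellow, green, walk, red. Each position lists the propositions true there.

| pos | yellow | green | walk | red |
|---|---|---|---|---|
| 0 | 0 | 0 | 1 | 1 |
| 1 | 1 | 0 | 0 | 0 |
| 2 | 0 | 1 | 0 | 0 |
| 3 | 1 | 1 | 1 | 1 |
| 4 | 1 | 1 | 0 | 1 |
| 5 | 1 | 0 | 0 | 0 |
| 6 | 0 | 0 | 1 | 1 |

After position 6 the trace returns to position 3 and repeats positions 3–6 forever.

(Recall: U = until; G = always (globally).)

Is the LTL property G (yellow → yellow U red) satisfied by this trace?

Does not hold

yellow → yellow U red must hold at every position from 0 onward. It fails at position 1, so G (yellow → yellow U red) is false.
Positions where yellow holds: 1, 3, 4, 5.
Check yellow U red at each: 1→fails, 3→ok, 4→ok, 5→ok.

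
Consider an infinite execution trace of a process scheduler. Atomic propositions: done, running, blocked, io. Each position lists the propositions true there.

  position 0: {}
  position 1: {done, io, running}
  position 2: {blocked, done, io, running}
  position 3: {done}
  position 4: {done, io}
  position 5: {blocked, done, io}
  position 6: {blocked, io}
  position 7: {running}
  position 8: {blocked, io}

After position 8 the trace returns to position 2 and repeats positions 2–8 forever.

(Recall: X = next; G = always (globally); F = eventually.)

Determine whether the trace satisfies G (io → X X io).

io → X X io must hold at every position from 0 onward. It fails at position 1, so G (io → X X io) is false.
Positions where io holds: 1, 2, 4, 5, 6, 8.
Check X X io at each: 1→fails, 2→ok, 4→ok, 5→fails, 6→ok, 8→fails.

Violated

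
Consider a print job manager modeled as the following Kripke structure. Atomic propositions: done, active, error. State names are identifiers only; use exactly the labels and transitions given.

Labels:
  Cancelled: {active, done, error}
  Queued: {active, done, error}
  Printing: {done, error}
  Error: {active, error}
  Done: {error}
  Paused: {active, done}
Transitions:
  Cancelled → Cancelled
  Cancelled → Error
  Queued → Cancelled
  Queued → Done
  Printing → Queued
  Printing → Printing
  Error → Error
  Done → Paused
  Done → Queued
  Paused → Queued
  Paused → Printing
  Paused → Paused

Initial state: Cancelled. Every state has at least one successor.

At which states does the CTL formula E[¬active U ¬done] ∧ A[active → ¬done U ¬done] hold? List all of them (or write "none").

States satisfying ¬active: {Printing, Done}.
States satisfying ¬done: {Error, Done}.
States satisfying E[¬active U ¬done]: {Error, Done}.
States satisfying active → ¬done: {Printing, Error, Done}.
States satisfying A[active → ¬done U ¬done]: {Error, Done}.
States satisfying E[¬active U ¬done] ∧ A[active → ¬done U ¬done]: {Error, Done}.

{Error, Done}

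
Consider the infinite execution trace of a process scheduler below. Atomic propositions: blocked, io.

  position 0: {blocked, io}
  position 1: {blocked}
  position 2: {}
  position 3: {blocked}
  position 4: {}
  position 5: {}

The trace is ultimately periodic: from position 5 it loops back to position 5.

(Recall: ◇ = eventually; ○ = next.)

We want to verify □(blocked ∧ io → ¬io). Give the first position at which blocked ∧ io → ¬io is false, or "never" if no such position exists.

0

At position 0 the labels are {blocked, io}, so blocked ∧ io → ¬io is false there. This is the first violation.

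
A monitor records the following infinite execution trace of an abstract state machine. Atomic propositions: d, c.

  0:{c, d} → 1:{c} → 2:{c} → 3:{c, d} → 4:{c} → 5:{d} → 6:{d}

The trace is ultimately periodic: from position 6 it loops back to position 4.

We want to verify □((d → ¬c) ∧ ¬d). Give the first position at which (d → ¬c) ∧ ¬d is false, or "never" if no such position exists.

0

At position 0 the labels are {c, d}, so (d → ¬c) ∧ ¬d is false there. This is the first violation.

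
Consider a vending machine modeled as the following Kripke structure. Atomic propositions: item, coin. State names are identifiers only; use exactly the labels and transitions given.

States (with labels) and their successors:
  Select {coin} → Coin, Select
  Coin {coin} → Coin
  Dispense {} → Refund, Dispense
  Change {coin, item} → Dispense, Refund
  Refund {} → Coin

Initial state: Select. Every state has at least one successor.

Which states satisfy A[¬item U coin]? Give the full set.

{Select, Coin, Change, Refund}

States satisfying ¬item: {Select, Coin, Dispense, Refund}.
States satisfying coin: {Select, Coin, Change}.
States satisfying A[¬item U coin]: {Select, Coin, Change, Refund}.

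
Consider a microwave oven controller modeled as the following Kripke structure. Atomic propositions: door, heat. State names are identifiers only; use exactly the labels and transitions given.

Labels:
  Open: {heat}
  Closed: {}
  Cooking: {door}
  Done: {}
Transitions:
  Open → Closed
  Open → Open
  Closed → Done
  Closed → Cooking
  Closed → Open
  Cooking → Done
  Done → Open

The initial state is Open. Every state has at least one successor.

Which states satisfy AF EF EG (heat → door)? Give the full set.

none

States satisfying EF EG (heat → door): ∅.
States satisfying AF EF EG (heat → door): ∅.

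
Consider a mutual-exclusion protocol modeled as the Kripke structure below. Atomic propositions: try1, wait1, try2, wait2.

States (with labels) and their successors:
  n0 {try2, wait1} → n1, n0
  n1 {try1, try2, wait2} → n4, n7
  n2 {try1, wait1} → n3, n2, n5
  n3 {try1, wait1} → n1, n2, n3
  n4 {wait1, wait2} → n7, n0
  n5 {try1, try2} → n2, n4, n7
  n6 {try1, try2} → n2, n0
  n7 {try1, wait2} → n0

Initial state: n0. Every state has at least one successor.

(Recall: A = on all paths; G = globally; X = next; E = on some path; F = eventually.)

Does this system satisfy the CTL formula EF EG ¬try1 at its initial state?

Holds

States satisfying EG ¬try1: {n0, n4}.
States satisfying EF EG ¬try1: {n0, n1, n2, n3, n4, n5, n6, n7}.
Some path from n0 reaches a state where EG ¬try1 holds.
n0 ∈ Sat(EF EG ¬try1).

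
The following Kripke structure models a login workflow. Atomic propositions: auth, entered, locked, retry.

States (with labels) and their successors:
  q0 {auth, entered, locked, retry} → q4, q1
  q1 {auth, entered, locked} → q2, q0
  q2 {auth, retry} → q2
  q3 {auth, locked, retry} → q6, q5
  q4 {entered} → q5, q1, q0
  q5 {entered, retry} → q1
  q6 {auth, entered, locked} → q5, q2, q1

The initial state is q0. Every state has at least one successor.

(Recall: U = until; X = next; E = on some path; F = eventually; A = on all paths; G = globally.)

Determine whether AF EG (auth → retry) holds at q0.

States satisfying EG (auth → retry): {q0, q2, q4}.
States satisfying AF EG (auth → retry): {q0, q1, q2, q3, q4, q5, q6}.
q0 ∈ Sat(AF EG (auth → retry)).

Satisfied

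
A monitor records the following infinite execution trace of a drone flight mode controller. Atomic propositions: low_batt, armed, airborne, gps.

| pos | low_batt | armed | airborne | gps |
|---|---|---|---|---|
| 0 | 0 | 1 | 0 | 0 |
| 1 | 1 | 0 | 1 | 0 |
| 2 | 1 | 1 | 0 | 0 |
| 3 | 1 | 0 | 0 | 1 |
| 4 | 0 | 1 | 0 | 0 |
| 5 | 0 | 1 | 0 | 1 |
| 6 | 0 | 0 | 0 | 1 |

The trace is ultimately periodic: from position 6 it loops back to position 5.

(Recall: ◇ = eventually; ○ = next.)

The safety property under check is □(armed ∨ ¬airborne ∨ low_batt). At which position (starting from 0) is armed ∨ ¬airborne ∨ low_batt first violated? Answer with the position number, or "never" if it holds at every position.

armed ∨ ¬airborne ∨ low_batt holds at every position 0..6, and those are all the positions the trace ever visits, so the invariant □(armed ∨ ¬airborne ∨ low_batt) is never violated.

never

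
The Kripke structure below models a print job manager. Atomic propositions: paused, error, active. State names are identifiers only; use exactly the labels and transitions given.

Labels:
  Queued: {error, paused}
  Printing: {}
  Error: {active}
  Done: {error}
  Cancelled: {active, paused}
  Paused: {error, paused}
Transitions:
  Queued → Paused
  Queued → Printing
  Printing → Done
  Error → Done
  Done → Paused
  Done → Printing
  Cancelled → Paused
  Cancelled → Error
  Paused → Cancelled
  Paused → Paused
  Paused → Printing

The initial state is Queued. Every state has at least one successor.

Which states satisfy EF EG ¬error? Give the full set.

none

States satisfying EG ¬error: ∅.
States satisfying EF EG ¬error: ∅.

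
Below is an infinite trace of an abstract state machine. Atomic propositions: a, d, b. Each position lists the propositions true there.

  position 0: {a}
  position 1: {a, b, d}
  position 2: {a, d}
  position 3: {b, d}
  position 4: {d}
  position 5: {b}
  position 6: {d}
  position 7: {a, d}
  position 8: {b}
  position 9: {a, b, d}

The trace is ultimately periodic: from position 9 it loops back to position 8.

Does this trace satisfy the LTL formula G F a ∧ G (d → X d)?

F a holds at every position 0..9, and those are all positions ever visited, so G F a holds.
d → X d must hold at every position from 0 onward. It fails at position 4, so G (d → X d) is false.
Positions where d holds: 1, 2, 3, 4, 6, 7, 9.
Check X d at each: 1→ok, 2→ok, 3→ok, 4→fails, 6→ok, 7→fails, 9→fails.
At position 0: G F a is true; G (d → X d) is false; so G F a ∧ G (d → X d) is false.

Does not hold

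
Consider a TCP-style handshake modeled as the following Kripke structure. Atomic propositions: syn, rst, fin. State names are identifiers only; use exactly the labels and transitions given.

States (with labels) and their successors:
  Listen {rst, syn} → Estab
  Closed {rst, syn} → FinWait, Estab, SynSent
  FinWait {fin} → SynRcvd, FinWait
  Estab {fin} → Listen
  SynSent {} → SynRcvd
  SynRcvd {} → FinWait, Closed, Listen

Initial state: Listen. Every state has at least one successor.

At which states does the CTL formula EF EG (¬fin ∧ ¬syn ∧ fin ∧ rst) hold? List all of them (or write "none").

States satisfying EG (¬fin ∧ ¬syn ∧ fin ∧ rst): ∅.
States satisfying EF EG (¬fin ∧ ¬syn ∧ fin ∧ rst): ∅.

none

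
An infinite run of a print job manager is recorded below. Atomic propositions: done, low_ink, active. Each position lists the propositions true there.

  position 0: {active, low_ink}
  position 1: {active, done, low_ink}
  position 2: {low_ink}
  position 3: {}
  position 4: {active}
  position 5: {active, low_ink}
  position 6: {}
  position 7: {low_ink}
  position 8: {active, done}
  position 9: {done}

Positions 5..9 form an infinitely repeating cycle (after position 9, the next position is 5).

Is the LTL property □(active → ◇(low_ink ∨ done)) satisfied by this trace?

Satisfied

active → ◇(low_ink ∨ done) holds at every position 0..9, and those are all positions ever visited, so □(active → ◇(low_ink ∨ done)) holds.
Positions where active holds: 0, 1, 4, 5, 8.
Check ◇(low_ink ∨ done) at each: 0→ok, 1→ok, 4→ok, 5→ok, 8→ok.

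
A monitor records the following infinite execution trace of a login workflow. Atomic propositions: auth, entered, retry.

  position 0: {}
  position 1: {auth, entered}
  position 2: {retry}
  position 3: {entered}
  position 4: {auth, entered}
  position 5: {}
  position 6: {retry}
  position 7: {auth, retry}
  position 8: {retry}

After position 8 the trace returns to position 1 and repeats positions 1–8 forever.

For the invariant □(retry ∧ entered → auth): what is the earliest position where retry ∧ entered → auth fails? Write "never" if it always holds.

retry ∧ entered → auth holds at every position 0..8, and those are all the positions the trace ever visits, so the invariant □(retry ∧ entered → auth) is never violated.

never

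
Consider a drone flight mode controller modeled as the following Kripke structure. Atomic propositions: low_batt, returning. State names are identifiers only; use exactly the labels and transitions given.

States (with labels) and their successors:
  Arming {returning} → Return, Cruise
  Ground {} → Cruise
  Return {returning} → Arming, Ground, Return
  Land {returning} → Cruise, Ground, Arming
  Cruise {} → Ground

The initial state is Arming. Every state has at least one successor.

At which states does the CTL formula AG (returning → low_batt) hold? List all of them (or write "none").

States satisfying returning → low_batt: {Ground, Cruise}.
States satisfying AG (returning → low_batt): {Ground, Cruise}.

{Ground, Cruise}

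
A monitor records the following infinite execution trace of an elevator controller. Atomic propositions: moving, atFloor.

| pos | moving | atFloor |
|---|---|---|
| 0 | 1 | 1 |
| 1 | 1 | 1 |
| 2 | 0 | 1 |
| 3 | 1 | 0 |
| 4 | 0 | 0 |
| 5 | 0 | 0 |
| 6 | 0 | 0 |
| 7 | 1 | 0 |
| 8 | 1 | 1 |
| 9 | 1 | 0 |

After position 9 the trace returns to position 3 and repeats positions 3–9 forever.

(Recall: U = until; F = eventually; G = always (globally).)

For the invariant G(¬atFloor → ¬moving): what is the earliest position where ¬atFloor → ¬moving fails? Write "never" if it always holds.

3

Check ¬atFloor → ¬moving at each position in order: 0 ✓, 1 ✓, 2 ✓.
At position 3 the labels are {moving}, so ¬atFloor → ¬moving is false there. This is the first violation.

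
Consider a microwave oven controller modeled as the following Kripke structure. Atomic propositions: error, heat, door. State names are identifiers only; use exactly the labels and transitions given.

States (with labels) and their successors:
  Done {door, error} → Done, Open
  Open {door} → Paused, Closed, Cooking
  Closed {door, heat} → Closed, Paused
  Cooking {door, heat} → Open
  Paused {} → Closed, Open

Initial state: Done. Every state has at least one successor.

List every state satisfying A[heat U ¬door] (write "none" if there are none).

States satisfying heat: {Closed, Cooking}.
States satisfying ¬door: {Paused}.
States satisfying A[heat U ¬door]: {Paused}.

{Paused}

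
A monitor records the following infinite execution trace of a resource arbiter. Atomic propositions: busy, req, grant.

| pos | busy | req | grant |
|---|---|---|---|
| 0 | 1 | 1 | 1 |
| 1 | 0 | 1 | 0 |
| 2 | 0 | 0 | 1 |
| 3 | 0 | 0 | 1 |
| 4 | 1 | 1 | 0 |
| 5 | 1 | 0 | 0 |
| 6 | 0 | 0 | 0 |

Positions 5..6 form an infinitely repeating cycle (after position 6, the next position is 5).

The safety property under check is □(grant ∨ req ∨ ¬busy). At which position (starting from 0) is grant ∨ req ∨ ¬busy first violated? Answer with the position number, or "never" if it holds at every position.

5

Check grant ∨ req ∨ ¬busy at each position in order: 0 ✓, 1 ✓, 2 ✓, 3 ✓, 4 ✓.
At position 5 the labels are {busy}, so grant ∨ req ∨ ¬busy is false there. This is the first violation.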